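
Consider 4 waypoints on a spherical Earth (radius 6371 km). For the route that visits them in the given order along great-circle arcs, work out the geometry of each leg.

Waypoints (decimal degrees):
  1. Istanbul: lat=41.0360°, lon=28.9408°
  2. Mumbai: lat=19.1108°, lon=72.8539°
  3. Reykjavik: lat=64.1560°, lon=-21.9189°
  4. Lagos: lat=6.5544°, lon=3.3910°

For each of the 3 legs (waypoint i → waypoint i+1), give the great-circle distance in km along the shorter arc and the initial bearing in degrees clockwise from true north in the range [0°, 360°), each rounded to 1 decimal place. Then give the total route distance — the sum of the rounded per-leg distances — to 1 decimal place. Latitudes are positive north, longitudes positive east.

Leg 1: φ1=0.7162133, φ2=0.3335464, Δφ=-0.3826669, Δλ=0.7664282 rad; a=sin²(Δφ/2)+cosφ1·cosφ2·sin²(Δλ/2)=0.1358056620; c=2·atan2(√a, √(1-a))=0.754829060; dist=6371·c=4809.016 ≈ 4809.0 km; running total=4809.0 km
Leg 1 bearing: y=sinΔλ·cosφ2=0.65534217, x=cosφ1·sinφ2-sinφ1·cosφ2·cosΔλ=-0.19994143; θ=atan2(y, x)=106.9667° ≈ 107.0°
Leg 2: φ1=0.3335464, φ2=1.1197334, Δφ=0.7861871, Δλ=-1.6540974 rad; a=sin²(Δφ/2)+cosφ1·cosφ2·sin²(Δλ/2)=0.3698102863; c=2·atan2(√a, √(1-a))=1.307381162; dist=6371·c=8329.325 ≈ 8329.3 km; running total=13138.3 km
Leg 2 bearing: y=sinΔλ·cosφ2=-0.43441079, x=cosφ1·sinφ2-sinφ1·cosφ2·cosΔλ=0.86225856; θ=atan2(y, x)=-26.7392° <0 so +360° → 333.2608° ≈ 333.3°
Leg 3: φ1=1.1197334, φ2=0.1143959, Δφ=-1.0053376, Δλ=0.4417411 rad; a=sin²(Δφ/2)+cosφ1·cosφ2·sin²(Δλ/2)=0.2528840201; c=2·atan2(√a, √(1-a))=1.053845202; dist=6371·c=6714.048 ≈ 6714.0 km; running total=19852.3 km
Leg 3 bearing: y=sinΔλ·cosφ2=0.42471981, x=cosφ1·sinφ2-sinφ1·cosφ2·cosΔλ=-0.75851688; θ=atan2(y, x)=150.7540° ≈ 150.8°

Leg 1: dist=4809.0 km, bearing=107.0°
Leg 2: dist=8329.3 km, bearing=333.3°
Leg 3: dist=6714.0 km, bearing=150.8°
Total: 19852.3 km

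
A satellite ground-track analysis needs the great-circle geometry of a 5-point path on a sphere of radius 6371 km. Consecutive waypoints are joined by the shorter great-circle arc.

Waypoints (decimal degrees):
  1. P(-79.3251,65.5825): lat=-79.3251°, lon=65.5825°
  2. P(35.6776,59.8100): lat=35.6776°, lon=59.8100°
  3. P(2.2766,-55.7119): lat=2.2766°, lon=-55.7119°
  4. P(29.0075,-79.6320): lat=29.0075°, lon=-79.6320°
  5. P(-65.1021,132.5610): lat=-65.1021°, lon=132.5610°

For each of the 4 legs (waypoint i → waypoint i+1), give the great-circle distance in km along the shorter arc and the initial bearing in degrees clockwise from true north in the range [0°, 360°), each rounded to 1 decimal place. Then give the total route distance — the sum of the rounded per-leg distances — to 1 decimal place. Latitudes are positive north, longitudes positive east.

Leg 1: φ1=-1.3844842, φ2=0.6226916, Δφ=2.0071758, Δλ=-0.1007491 rad; a=sin²(Δφ/2)+cosφ1·cosφ2·sin²(Δλ/2)=0.7117119930; c=2·atan2(√a, √(1-a))=2.008017843; dist=6371·c=12793.082 ≈ 12793.1 km; running total=12793.1 km
Leg 1 bearing: y=sinΔλ·cosφ2=-0.08170131, x=cosφ1·sinφ2-sinφ1·cosφ2·cosΔλ=0.90224000; θ=atan2(y, x)=-5.1742° <0 so +360° → 354.8258° ≈ 354.8°
Leg 2: φ1=0.6226916, φ2=0.0397342, Δφ=-0.5829574, Δλ=-2.0162375 rad; a=sin²(Δφ/2)+cosφ1·cosφ2·sin²(Δλ/2)=0.6632726599; c=2·atan2(√a, √(1-a))=1.903442539; dist=6371·c=12126.832 ≈ 12126.8 km; running total=24919.9 km
Leg 2 bearing: y=sinΔλ·cosφ2=-0.90170839, x=cosφ1·sinφ2-sinφ1·cosφ2·cosΔλ=0.28335515; θ=atan2(y, x)=-72.5551° <0 so +360° → 287.4449° ≈ 287.4°
Leg 3: φ1=0.0397342, φ2=0.5062764, Δφ=0.4665422, Δλ=-0.4174845 rad; a=sin²(Δφ/2)+cosφ1·cosφ2·sin²(Δλ/2)=0.0909629308; c=2·atan2(√a, √(1-a))=0.612741996; dist=6371·c=3903.779 ≈ 3903.8 km; running total=28823.7 km
Leg 3 bearing: y=sinΔλ·cosφ2=-0.35459958, x=cosφ1·sinφ2-sinφ1·cosφ2·cosΔλ=0.45278454; θ=atan2(y, x)=-38.0664° <0 so +360° → 321.9336° ≈ 321.9°
Leg 4: φ1=0.5062764, φ2=-1.1362460, Δφ=-1.6425224, Δλ=3.7034665 rad; a=sin²(Δφ/2)+cosφ1·cosφ2·sin²(Δλ/2)=0.8757195878; c=2·atan2(√a, √(1-a))=2.421036927; dist=6371·c=15424.426 ≈ 15424.4 km; running total=44248.1 km
Leg 4 bearing: y=sinΔλ·cosφ2=-0.22429875, x=cosφ1·sinφ2-sinφ1·cosφ2·cosΔλ=-0.62050724; θ=atan2(y, x)=-160.1263° <0 so +360° → 199.8737° ≈ 199.9°

Leg 1: dist=12793.1 km, bearing=354.8°
Leg 2: dist=12126.8 km, bearing=287.4°
Leg 3: dist=3903.8 km, bearing=321.9°
Leg 4: dist=15424.4 km, bearing=199.9°
Total: 44248.1 km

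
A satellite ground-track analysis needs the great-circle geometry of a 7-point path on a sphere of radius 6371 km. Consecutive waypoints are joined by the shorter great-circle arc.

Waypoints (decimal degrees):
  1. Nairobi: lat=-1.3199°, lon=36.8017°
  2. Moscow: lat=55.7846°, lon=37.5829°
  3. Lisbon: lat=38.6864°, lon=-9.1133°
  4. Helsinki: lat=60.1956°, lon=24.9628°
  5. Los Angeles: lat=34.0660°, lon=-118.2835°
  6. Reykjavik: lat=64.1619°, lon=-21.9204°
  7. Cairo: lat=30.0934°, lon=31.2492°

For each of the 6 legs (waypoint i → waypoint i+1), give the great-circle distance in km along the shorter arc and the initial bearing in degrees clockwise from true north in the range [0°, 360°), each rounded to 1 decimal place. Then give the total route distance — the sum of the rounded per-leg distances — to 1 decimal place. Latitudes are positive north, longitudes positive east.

Leg 1: dist=6350.1 km, bearing=0.5°
Leg 2: dist=3905.5 km, bearing=260.9°
Leg 3: dist=3364.8 km, bearing=33.5°
Leg 4: dist=9008.6 km, bearing=329.9°
Leg 5: dist=6932.5 km, bearing=29.3°
Leg 6: dist=5266.7 km, bearing=109.7°
Total: 34828.2 km

Leg 1: φ1=-0.0230366, φ2=0.9736249, Δφ=0.9966615, Δλ=0.0136345 rad; a=sin²(Δφ/2)+cosφ1·cosφ2·sin²(Δλ/2)=0.2284718735; c=2·atan2(√a, √(1-a))=0.996723771; dist=6371·c=6350.127 ≈ 6350.1 km; running total=6350.1 km
Leg 1 bearing: y=sinΔλ·cosφ2=0.00766653, x=cosφ1·sinφ2-sinφ1·cosφ2·cosΔλ=0.83966132; θ=atan2(y, x)=0.5231° ≈ 0.5°
Leg 2: φ1=0.9736249, φ2=0.6752051, Δφ=-0.2984199, Δλ=-0.8150024 rad; a=sin²(Δφ/2)+cosφ1·cosφ2·sin²(Δλ/2)=0.0910391946; c=2·atan2(√a, √(1-a))=0.613007159; dist=6371·c=3905.469 ≈ 3905.5 km; running total=10255.6 km
Leg 2 bearing: y=sinΔλ·cosφ2=-0.56804848, x=cosφ1·sinφ2-sinφ1·cosφ2·cosΔλ=-0.09124235; θ=atan2(y, x)=-99.1251° <0 so +360° → 260.8749° ≈ 260.9°
Leg 3: φ1=0.6752051, φ2=1.0506114, Δφ=0.3754064, Δλ=0.5947401 rad; a=sin²(Δφ/2)+cosφ1·cosφ2·sin²(Δλ/2)=0.0681298139; c=2·atan2(√a, √(1-a))=0.528150909; dist=6371·c=3364.849 ≈ 3364.8 km; running total=13620.4 km
Leg 3 bearing: y=sinΔλ·cosφ2=0.27848863, x=cosφ1·sinφ2-sinφ1·cosφ2·cosΔλ=0.41999601; θ=atan2(y, x)=33.5473° ≈ 33.5°
Leg 4: φ1=1.0506114, φ2=0.5945639, Δφ=-0.4560476, Δλ=-2.5001196 rad; a=sin²(Δφ/2)+cosφ1·cosφ2·sin²(Δλ/2)=0.4219204863; c=2·atan2(√a, √(1-a))=1.413995559; dist=6371·c=9008.566 ≈ 9008.6 km; running total=22629.0 km
Leg 4 bearing: y=sinΔλ·cosφ2=-0.49569070, x=cosφ1·sinφ2-sinφ1·cosφ2·cosΔλ=0.85434483; θ=atan2(y, x)=-30.1223° <0 so +360° → 329.8777° ≈ 329.9°
Leg 5: φ1=0.5945639, φ2=1.1198364, Δφ=0.5252725, Δλ=1.6818534 rad; a=sin²(Δφ/2)+cosφ1·cosφ2·sin²(Δλ/2)=0.2679321854; c=2·atan2(√a, √(1-a))=1.088137813; dist=6371·c=6932.526 ≈ 6932.5 km; running total=29561.5 km
Leg 5 bearing: y=sinΔλ·cosφ2=0.43314476, x=cosφ1·sinφ2-sinφ1·cosφ2·cosΔλ=0.77263428; θ=atan2(y, x)=29.2753° ≈ 29.3°
Leg 6: φ1=1.1198364, φ2=0.5252289, Δφ=-0.5946075, Δλ=0.9279846 rad; a=sin²(Δφ/2)+cosφ1·cosφ2·sin²(Δλ/2)=0.1613365575; c=2·atan2(√a, √(1-a))=0.826673317; dist=6371·c=5266.736 ≈ 5266.7 km; running total=34828.2 km
Leg 6 bearing: y=sinΔλ·cosφ2=0.69252505, x=cosφ1·sinφ2-sinφ1·cosφ2·cosΔλ=-0.24826870; θ=atan2(y, x)=109.7226° ≈ 109.7°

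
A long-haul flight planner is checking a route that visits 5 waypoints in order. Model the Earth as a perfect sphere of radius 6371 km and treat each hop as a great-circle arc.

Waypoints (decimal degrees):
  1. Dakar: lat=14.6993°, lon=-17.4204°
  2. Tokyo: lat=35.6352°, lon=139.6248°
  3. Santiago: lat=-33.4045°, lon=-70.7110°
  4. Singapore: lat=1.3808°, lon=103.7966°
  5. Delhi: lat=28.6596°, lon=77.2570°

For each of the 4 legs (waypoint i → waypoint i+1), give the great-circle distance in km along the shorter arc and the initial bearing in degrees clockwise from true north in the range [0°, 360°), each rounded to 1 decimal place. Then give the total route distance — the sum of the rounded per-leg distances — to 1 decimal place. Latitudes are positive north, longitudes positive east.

Leg 1: dist=13918.6 km, bearing=22.8°
Leg 2: dist=17235.8 km, bearing=93.8°
Leg 3: dist=16408.4 km, bearing=169.7°
Leg 4: dist=4138.4 km, bearing=319.6°
Total: 51701.2 km

Leg 1: φ1=0.2565512, φ2=0.6219516, Δφ=0.3654004, Δλ=2.7409558 rad; a=sin²(Δφ/2)+cosφ1·cosφ2·sin²(Δλ/2)=0.7880259970; c=2·atan2(√a, √(1-a))=2.184686872; dist=6371·c=13918.640 ≈ 13918.6 km; running total=13918.6 km
Leg 1 bearing: y=sinΔλ·cosφ2=0.31697369, x=cosφ1·sinφ2-sinφ1·cosφ2·cosΔλ=0.75345324; θ=atan2(y, x)=22.8162° ≈ 22.8°
Leg 2: φ1=0.6219516, φ2=-0.5830185, Δφ=-1.2049701, Δλ=-3.6710522 rad; a=sin²(Δφ/2)+cosφ1·cosφ2·sin²(Δλ/2)=0.9531722992; c=2·atan2(√a, √(1-a))=2.705347452; dist=6371·c=17235.769 ≈ 17235.8 km; running total=31154.4 km
Leg 2 bearing: y=sinΔλ·cosφ2=0.42163227, x=cosφ1·sinφ2-sinφ1·cosφ2·cosΔλ=-0.02767129; θ=atan2(y, x)=93.7549° ≈ 93.8°
Leg 3: φ1=-0.5830185, φ2=0.0240995, Δφ=0.6071180, Δλ=3.0457322 rad; a=sin²(Δφ/2)+cosφ1·cosφ2·sin²(Δλ/2)=0.9219986351; c=2·atan2(√a, √(1-a))=2.575489182; dist=6371·c=16408.442 ≈ 16408.4 km; running total=47562.8 km
Leg 3 bearing: y=sinΔλ·cosφ2=0.09568592, x=cosφ1·sinφ2-sinφ1·cosφ2·cosΔλ=-0.52774313; θ=atan2(y, x)=169.7233° ≈ 169.7°
Leg 4: φ1=0.0240995, φ2=0.5002044, Δφ=0.4761049, Δλ=-0.4632034 rad; a=sin²(Δφ/2)+cosφ1·cosφ2·sin²(Δλ/2)=0.1018252718; c=2·atan2(√a, √(1-a))=0.649560905; dist=6371·c=4138.353 ≈ 4138.4 km; running total=51701.2 km
Leg 4 bearing: y=sinΔλ·cosφ2=-0.39207435, x=cosφ1·sinφ2-sinφ1·cosφ2·cosΔλ=0.46054885; θ=atan2(y, x)=-40.4084° <0 so +360° → 319.5916° ≈ 319.6°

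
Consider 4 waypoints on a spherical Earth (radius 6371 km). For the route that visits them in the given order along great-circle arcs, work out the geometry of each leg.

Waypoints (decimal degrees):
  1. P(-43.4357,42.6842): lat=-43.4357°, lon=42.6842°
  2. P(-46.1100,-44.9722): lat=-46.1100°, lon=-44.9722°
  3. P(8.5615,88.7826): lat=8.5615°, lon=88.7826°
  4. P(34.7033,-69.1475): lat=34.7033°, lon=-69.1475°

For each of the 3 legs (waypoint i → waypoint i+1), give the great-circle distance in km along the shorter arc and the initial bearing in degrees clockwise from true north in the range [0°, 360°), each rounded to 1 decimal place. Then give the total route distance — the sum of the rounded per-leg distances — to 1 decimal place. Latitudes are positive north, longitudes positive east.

Leg 1: φ1=-0.7580960, φ2=-0.8047713, Δφ=-0.0466753, Δλ=-1.5298928 rad; a=sin²(Δφ/2)+cosφ1·cosφ2·sin²(Δλ/2)=0.2419615540; c=2·atan2(√a, √(1-a))=1.028531898; dist=6371·c=6552.777 ≈ 6552.8 km; running total=6552.8 km
Leg 1 bearing: y=sinΔλ·cosφ2=-0.69269618, x=cosφ1·sinφ2-sinφ1·cosφ2·cosΔλ=-0.50382204; θ=atan2(y, x)=-126.0297° <0 so +360° → 233.9703° ≈ 234.0°
Leg 2: φ1=-0.8047713, φ2=0.1494264, Δφ=0.9541977, Δλ=2.3344617 rad; a=sin²(Δφ/2)+cosφ1·cosφ2·sin²(Δλ/2)=0.7906979074; c=2·atan2(√a, √(1-a))=2.191239527; dist=6371·c=13960.387 ≈ 13960.4 km; running total=20513.2 km
Leg 2 bearing: y=sinΔλ·cosφ2=0.71425711, x=cosφ1·sinφ2-sinφ1·cosφ2·cosΔλ=-0.38963533; θ=atan2(y, x)=118.6130° ≈ 118.6°
Leg 3: φ1=0.1494264, φ2=0.6056868, Δφ=0.4562605, Δλ=-2.7564002 rad; a=sin²(Δφ/2)+cosφ1·cosφ2·sin²(Δλ/2)=0.8343129841; c=2·atan2(√a, √(1-a))=2.303155763; dist=6371·c=14673.405 ≈ 14673.4 km; running total=35186.6 km
Leg 3 bearing: y=sinΔλ·cosφ2=-0.30889800, x=cosφ1·sinφ2-sinφ1·cosφ2·cosΔλ=0.67640324; θ=atan2(y, x)=-24.5451° <0 so +360° → 335.4549° ≈ 335.5°

Leg 1: dist=6552.8 km, bearing=234.0°
Leg 2: dist=13960.4 km, bearing=118.6°
Leg 3: dist=14673.4 km, bearing=335.5°
Total: 35186.6 km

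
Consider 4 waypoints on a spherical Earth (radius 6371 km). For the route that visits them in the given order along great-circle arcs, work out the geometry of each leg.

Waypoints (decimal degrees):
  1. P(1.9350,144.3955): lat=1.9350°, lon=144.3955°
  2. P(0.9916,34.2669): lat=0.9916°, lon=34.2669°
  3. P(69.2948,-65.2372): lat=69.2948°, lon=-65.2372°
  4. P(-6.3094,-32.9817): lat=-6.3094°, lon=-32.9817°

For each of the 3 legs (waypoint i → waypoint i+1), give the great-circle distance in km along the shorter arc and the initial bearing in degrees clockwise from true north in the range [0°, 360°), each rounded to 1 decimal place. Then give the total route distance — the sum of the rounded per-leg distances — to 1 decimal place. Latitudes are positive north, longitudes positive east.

Leg 1: dist=12240.1 km, bearing=271.8°
Leg 2: dist=10276.4 km, bearing=339.6°
Leg 3: dist=8761.2 km, bearing=147.3°
Total: 31277.7 km

Leg 1: φ1=0.0337721, φ2=0.0173067, Δφ=-0.0164654, Δλ=-1.9221067 rad; a=sin²(Δφ/2)+cosφ1·cosφ2·sin²(Δλ/2)=0.6716481671; c=2·atan2(√a, √(1-a))=1.921220608; dist=6371·c=12240.096 ≈ 12240.1 km; running total=12240.1 km
Leg 1 bearing: y=sinΔλ·cosφ2=-0.93878198, x=cosφ1·sinφ2-sinφ1·cosφ2·cosΔλ=0.02891395; θ=atan2(y, x)=-88.2359° <0 so +360° → 271.7641° ≈ 271.8°
Leg 2: φ1=0.0173067, φ2=1.2094224, Δφ=1.1921157, Δλ=-1.7366742 rad; a=sin²(Δφ/2)+cosφ1·cosφ2·sin²(Δλ/2)=0.5210911637; c=2·atan2(√a, √(1-a))=1.612991174; dist=6371·c=10276.367 ≈ 10276.4 km; running total=22516.5 km
Leg 2 bearing: y=sinΔλ·cosφ2=-0.34870670, x=cosφ1·sinφ2-sinφ1·cosφ2·cosΔλ=0.93628216; θ=atan2(y, x)=-20.4272° <0 so +360° → 339.5728° ≈ 339.6°
Leg 3: φ1=1.2094224, φ2=-0.1101198, Δφ=-1.3195422, Δλ=0.5629647 rad; a=sin²(Δφ/2)+cosφ1·cosφ2·sin²(Δλ/2)=0.4028065845; c=2·atan2(√a, √(1-a))=1.375164008; dist=6371·c=8761.170 ≈ 8761.2 km; running total=31277.7 km
Leg 3 bearing: y=sinΔλ·cosφ2=0.53046307, x=cosφ1·sinφ2-sinφ1·cosφ2·cosΔλ=-0.82511980; θ=atan2(y, x)=147.2634° ≈ 147.3°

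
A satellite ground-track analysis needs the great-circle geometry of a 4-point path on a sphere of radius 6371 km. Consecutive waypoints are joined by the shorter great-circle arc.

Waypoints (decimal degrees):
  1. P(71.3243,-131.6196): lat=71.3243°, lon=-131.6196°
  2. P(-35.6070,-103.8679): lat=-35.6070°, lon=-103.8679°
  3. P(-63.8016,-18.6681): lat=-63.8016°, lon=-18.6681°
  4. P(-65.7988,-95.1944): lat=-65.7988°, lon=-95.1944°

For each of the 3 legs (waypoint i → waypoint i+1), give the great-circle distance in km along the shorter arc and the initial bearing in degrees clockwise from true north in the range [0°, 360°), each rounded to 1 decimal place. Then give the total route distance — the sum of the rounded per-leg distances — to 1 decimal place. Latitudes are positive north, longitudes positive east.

Leg 1: dist=12090.6 km, bearing=156.4°
Leg 2: dist=6278.6 km, bearing=148.1°
Leg 3: dist=3404.6 km, bearing=231.5°
Total: 21773.8 km

Leg 1: φ1=1.2448439, φ2=-0.6214594, Δφ=-1.8663033, Δλ=0.4843585 rad; a=sin²(Δφ/2)+cosφ1·cosφ2·sin²(Δλ/2)=0.6605854510; c=2·atan2(√a, √(1-a))=1.897761961; dist=6371·c=12090.641 ≈ 12090.6 km; running total=12090.6 km
Leg 1 bearing: y=sinΔλ·cosφ2=0.37857975, x=cosφ1·sinφ2-sinφ1·cosφ2·cosΔλ=-0.86805911; θ=atan2(y, x)=156.4369° ≈ 156.4°
Leg 2: φ1=-0.6214594, φ2=-1.1135480, Δφ=-0.4920886, Δλ=1.4870170 rad; a=sin²(Δφ/2)+cosφ1·cosφ2·sin²(Δλ/2)=0.2237763329; c=2·atan2(√a, √(1-a))=0.985498890; dist=6371·c=6278.613 ≈ 6278.6 km; running total=18369.2 km
Leg 2 bearing: y=sinΔλ·cosφ2=0.43993233, x=cosφ1·sinφ2-sinφ1·cosφ2·cosΔλ=-0.70799822; θ=atan2(y, x)=148.1442° ≈ 148.1°
Leg 3: φ1=-1.1135480, φ2=-1.1484057, Δφ=-0.0348577, Δλ=-1.3356359 rad; a=sin²(Δφ/2)+cosφ1·cosφ2·sin²(Δλ/2)=0.0697102612; c=2·atan2(√a, √(1-a))=0.534389989; dist=6371·c=3404.599 ≈ 3404.6 km; running total=21773.8 km
Leg 3 bearing: y=sinΔλ·cosφ2=-0.39865929, x=cosφ1·sinφ2-sinφ1·cosφ2·cosΔλ=-0.31697592; θ=atan2(y, x)=-128.4884° <0 so +360° → 231.5116° ≈ 231.5°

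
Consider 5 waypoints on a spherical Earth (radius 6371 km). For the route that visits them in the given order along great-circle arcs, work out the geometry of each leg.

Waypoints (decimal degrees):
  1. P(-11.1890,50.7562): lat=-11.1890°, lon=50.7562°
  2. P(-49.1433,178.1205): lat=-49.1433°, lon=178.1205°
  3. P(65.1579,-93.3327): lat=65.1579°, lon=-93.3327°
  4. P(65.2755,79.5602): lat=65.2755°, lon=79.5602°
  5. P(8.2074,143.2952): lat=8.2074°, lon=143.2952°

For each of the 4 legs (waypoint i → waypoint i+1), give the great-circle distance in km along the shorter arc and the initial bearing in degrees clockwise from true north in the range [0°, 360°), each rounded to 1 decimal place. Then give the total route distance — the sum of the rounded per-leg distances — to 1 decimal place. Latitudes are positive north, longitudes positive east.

Leg 1: dist=11569.3 km, bearing=147.6°
Leg 2: dist=14766.3 km, bearing=34.9°
Leg 3: dist=5500.2 km, bearing=3.9°
Leg 4: dist=7980.3 km, bearing=110.9°
Total: 39816.1 km

Leg 1: φ1=-0.1952849, φ2=-0.8577124, Δφ=-0.6624275, Δλ=2.2229264 rad; a=sin²(Δφ/2)+cosφ1·cosφ2·sin²(Δλ/2)=0.6213452114; c=2·atan2(√a, √(1-a))=1.815934555; dist=6371·c=11569.319 ≈ 11569.3 km; running total=11569.3 km
Leg 1 bearing: y=sinΔλ·cosφ2=0.51992921, x=cosφ1·sinφ2-sinφ1·cosφ2·cosΔλ=-0.81900853; θ=atan2(y, x)=147.5915° ≈ 147.6°
Leg 2: φ1=-0.8577124, φ2=1.1372199, Δφ=1.9949323, Δλ=-4.7377521 rad; a=sin²(Δφ/2)+cosφ1·cosφ2·sin²(Δλ/2)=0.8396963312; c=2·atan2(√a, √(1-a))=2.317730955; dist=6371·c=14766.264 ≈ 14766.3 km; running total=26335.6 km
Leg 2 bearing: y=sinΔλ·cosφ2=0.41998387, x=cosφ1·sinφ2-sinφ1·cosφ2·cosΔλ=0.60169690; θ=atan2(y, x)=34.9150° ≈ 34.9°
Leg 3: φ1=1.1372199, φ2=1.1392724, Δφ=0.0020525, Δλ=3.0175504 rad; a=sin²(Δφ/2)+cosφ1·cosφ2·sin²(Δλ/2)=0.1750430879; c=2·atan2(√a, √(1-a))=0.863325284; dist=6371·c=5500.245 ≈ 5500.2 km; running total=31835.8 km
Leg 3 bearing: y=sinΔλ·cosφ2=0.05174843, x=cosφ1·sinφ2-sinφ1·cosφ2·cosΔλ=0.75824410; θ=atan2(y, x)=3.9043° ≈ 3.9°
Leg 4: φ1=1.1392724, φ2=0.1432462, Δφ=-0.9960262, Δλ=1.1123856 rad; a=sin²(Δφ/2)+cosφ1·cosφ2·sin²(Δλ/2)=0.3435688256; c=2·atan2(√a, √(1-a))=1.252591146; dist=6371·c=7980.258 ≈ 7980.3 km; running total=39816.1 km
Leg 4 bearing: y=sinΔλ·cosφ2=0.88757216, x=cosφ1·sinφ2-sinφ1·cosφ2·cosΔλ=-0.33813136; θ=atan2(y, x)=110.8549° ≈ 110.9°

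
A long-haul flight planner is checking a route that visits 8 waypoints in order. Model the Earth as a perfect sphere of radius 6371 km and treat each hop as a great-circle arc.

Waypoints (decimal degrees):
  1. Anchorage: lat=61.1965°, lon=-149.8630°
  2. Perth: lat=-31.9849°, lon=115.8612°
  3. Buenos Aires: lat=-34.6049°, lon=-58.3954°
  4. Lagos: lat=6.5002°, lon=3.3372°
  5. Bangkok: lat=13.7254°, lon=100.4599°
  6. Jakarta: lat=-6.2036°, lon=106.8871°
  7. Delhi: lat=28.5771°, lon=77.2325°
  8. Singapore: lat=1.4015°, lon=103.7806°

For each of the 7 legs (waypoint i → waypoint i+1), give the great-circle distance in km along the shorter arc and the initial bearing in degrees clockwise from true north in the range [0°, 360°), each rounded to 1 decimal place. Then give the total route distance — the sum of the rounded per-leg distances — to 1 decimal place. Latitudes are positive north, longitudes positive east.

Leg 1: φ1=1.0680804, φ2=-0.5582418, Δφ=-1.6263222, Δλ=4.6377622 rad; a=sin²(Δφ/2)+cosφ1·cosφ2·sin²(Δλ/2)=0.7473146185; c=2·atan2(√a, √(1-a))=2.088204503; dist=6371·c=13303.951 ≈ 13304.0 km; running total=13304.0 km
Leg 1 bearing: y=sinΔλ·cosφ2=-0.84582697, x=cosφ1·sinφ2-sinφ1·cosφ2·cosΔλ=-0.19979651; θ=atan2(y, x)=-103.2905° <0 so +360° → 256.7095° ≈ 256.7°
Leg 2: φ1=-0.5582418, φ2=-0.6039694, Δφ=-0.0457276, Δλ=-3.0413514 rad; a=sin²(Δφ/2)+cosφ1·cosφ2·sin²(Δλ/2)=0.6969033377; c=2·atan2(√a, √(1-a))=1.975565586; dist=6371·c=12586.328 ≈ 12586.3 km; running total=25890.3 km
Leg 2 bearing: y=sinΔλ·cosφ2=-0.08236924, x=cosφ1·sinφ2-sinφ1·cosφ2·cosΔλ=-0.91549528; θ=atan2(y, x)=-174.8588° <0 so +360° → 185.1412° ≈ 185.1°
Leg 3: φ1=-0.6039694, φ2=0.1134499, Δφ=0.7174193, Δλ=1.0774371 rad; a=sin²(Δφ/2)+cosφ1·cosφ2·sin²(Δλ/2)=0.3384968645; c=2·atan2(√a, √(1-a))=1.241892010; dist=6371·c=7912.094 ≈ 7912.1 km; running total=33802.4 km
Leg 3 bearing: y=sinΔλ·cosφ2=0.87508504, x=cosφ1·sinφ2-sinφ1·cosφ2·cosΔλ=0.36040688; θ=atan2(y, x)=67.6155° ≈ 67.6°
Leg 4: φ1=0.1134499, φ2=0.2395534, Δφ=0.1261035, Δλ=1.6951109 rad; a=sin²(Δφ/2)+cosφ1·cosφ2·sin²(Δλ/2)=0.5464095369; c=2·atan2(√a, √(1-a))=1.663749199; dist=6371·c=10599.746 ≈ 10599.7 km; running total=44402.1 km
Leg 4 bearing: y=sinΔλ·cosφ2=0.96394729, x=cosφ1·sinφ2-sinφ1·cosφ2·cosΔλ=0.24937971; θ=atan2(y, x)=75.4952° ≈ 75.5°
Leg 5: φ1=0.2395534, φ2=-0.1082732, Δφ=-0.3478267, Δλ=0.1121758 rad; a=sin²(Δφ/2)+cosφ1·cosφ2·sin²(Δλ/2)=0.0329770772; c=2·atan2(√a, √(1-a))=0.365218220; dist=6371·c=2326.805 ≈ 2326.8 km; running total=46728.9 km
Leg 5 bearing: y=sinΔλ·cosφ2=0.11128519, x=cosφ1·sinφ2-sinφ1·cosφ2·cosΔλ=-0.33937290; θ=atan2(y, x)=161.8449° ≈ 161.8°
Leg 6: φ1=-0.1082732, φ2=0.4987645, Δφ=0.6070377, Δλ=-0.5175704 rad; a=sin²(Δφ/2)+cosφ1·cosφ2·sin²(Δλ/2)=0.1465024758; c=2·atan2(√a, √(1-a))=0.785556165; dist=6371·c=5004.778 ≈ 5004.8 km; running total=51733.7 km
Leg 6 bearing: y=sinΔλ·cosφ2=-0.43449446, x=cosφ1·sinφ2-sinφ1·cosφ2·cosΔλ=0.55800767; θ=atan2(y, x)=-37.9062° <0 so +360° → 322.0938° ≈ 322.1°
Leg 7: φ1=0.4987645, φ2=0.0244608, Δφ=-0.4743037, Δλ=0.4633518 rad; a=sin²(Δφ/2)+cosφ1·cosφ2·sin²(Δλ/2)=0.1014782555; c=2·atan2(√a, √(1-a))=0.648412565; dist=6371·c=4131.036 ≈ 4131.0 km; running total=55864.7 km
Leg 7 bearing: y=sinΔλ·cosφ2=0.44681525, x=cosφ1·sinφ2-sinφ1·cosφ2·cosΔλ=-0.40629768; θ=atan2(y, x)=132.2808° ≈ 132.3°

Leg 1: dist=13304.0 km, bearing=256.7°
Leg 2: dist=12586.3 km, bearing=185.1°
Leg 3: dist=7912.1 km, bearing=67.6°
Leg 4: dist=10599.7 km, bearing=75.5°
Leg 5: dist=2326.8 km, bearing=161.8°
Leg 6: dist=5004.8 km, bearing=322.1°
Leg 7: dist=4131.0 km, bearing=132.3°
Total: 55864.7 km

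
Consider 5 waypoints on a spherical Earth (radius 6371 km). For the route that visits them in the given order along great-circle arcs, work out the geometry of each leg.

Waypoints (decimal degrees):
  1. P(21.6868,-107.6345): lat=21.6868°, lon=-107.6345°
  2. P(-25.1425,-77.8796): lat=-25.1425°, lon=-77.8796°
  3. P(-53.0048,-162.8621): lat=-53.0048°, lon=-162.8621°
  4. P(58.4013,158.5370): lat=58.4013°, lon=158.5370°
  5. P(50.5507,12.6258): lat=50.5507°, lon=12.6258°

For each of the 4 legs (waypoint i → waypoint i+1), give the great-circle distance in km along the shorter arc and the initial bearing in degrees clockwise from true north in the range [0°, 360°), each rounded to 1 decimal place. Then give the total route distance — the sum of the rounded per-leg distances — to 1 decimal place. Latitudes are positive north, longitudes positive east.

Leg 1: φ1=0.3785061, φ2=-0.4388194, Δφ=-0.8173255, Δλ=0.5193210 rad; a=sin²(Δφ/2)+cosφ1·cosφ2·sin²(Δλ/2)=0.2133648589; c=2·atan2(√a, √(1-a))=0.960304785; dist=6371·c=6118.102 ≈ 6118.1 km; running total=6118.1 km
Leg 1 bearing: y=sinΔλ·cosφ2=0.44926913, x=cosφ1·sinφ2-sinφ1·cosφ2·cosΔλ=-0.68521415; θ=atan2(y, x)=146.7487° ≈ 146.7°
Leg 2: φ1=-0.4388194, φ2=-0.9251083, Δφ=-0.4862889, Δλ=-1.4832244 rad; a=sin²(Δφ/2)+cosφ1·cosφ2·sin²(Δλ/2)=0.3065094899; c=2·atan2(√a, √(1-a))=1.173441063; dist=6371·c=7475.993 ≈ 7476.0 km; running total=13594.1 km
Leg 2 bearing: y=sinΔλ·cosφ2=-0.59944223, x=cosφ1·sinφ2-sinφ1·cosφ2·cosΔλ=-0.70065305; θ=atan2(y, x)=-139.4514° <0 so +360° → 220.5486° ≈ 220.5°
Leg 3: φ1=-0.9251083, φ2=1.0192950, Δφ=1.9444033, Δλ=5.6094725 rad; a=sin²(Δφ/2)+cosφ1·cosφ2·sin²(Δλ/2)=0.7169323484; c=2·atan2(√a, √(1-a))=2.019574142; dist=6371·c=12866.707 ≈ 12866.7 km; running total=26460.8 km
Leg 3 bearing: y=sinΔλ·cosφ2=-0.32689849, x=cosφ1·sinφ2-sinφ1·cosφ2·cosΔλ=0.83958252; θ=atan2(y, x)=-21.2739° <0 so +360° → 338.7261° ≈ 338.7°
Leg 4: φ1=1.0192950, φ2=0.8822762, Δφ=-0.1370188, Δλ=-2.5466309 rad; a=sin²(Δφ/2)+cosφ1·cosφ2·sin²(Δλ/2)=0.3090086996; c=2·atan2(√a, √(1-a))=1.178855701; dist=6371·c=7510.490 ≈ 7510.5 km; running total=33971.3 km
Leg 4 bearing: y=sinΔλ·cosφ2=-0.35612446, x=cosφ1·sinφ2-sinφ1·cosφ2·cosΔλ=0.85279814; θ=atan2(y, x)=-22.6652° <0 so +360° → 337.3348° ≈ 337.3°

Leg 1: dist=6118.1 km, bearing=146.7°
Leg 2: dist=7476.0 km, bearing=220.5°
Leg 3: dist=12866.7 km, bearing=338.7°
Leg 4: dist=7510.5 km, bearing=337.3°
Total: 33971.3 km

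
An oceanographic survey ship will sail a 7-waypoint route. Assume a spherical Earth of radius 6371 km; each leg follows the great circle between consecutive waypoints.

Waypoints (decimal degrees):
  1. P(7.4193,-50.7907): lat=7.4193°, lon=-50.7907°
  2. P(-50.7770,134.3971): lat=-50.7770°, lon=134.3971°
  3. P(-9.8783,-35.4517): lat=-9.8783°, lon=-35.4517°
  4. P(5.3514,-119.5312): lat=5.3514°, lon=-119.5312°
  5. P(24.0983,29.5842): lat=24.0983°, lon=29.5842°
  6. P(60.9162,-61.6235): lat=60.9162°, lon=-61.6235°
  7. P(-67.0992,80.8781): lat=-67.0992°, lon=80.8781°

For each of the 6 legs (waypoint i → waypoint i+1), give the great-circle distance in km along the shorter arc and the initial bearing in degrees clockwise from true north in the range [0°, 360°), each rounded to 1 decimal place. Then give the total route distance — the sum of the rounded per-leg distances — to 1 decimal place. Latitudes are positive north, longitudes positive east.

Leg 1: φ1=0.1294912, φ2=-0.8862258, Δφ=-1.0157170, Δλ=3.2321368 rad; a=sin²(Δφ/2)+cosφ1·cosφ2·sin²(Δλ/2)=0.8622565733; c=2·atan2(√a, √(1-a))=2.381124117; dist=6371·c=15170.142 ≈ 15170.1 km; running total=15170.1 km
Leg 1 bearing: y=sinΔλ·cosφ2=-0.05717654, x=cosφ1·sinφ2-sinφ1·cosφ2·cosΔλ=-0.68688539; θ=atan2(y, x)=-175.2417° <0 so +360° → 184.7583° ≈ 184.8°
Leg 2: φ1=-0.8862258, φ2=-0.1724089, Δφ=0.7138170, Δλ=-2.9644208 rad; a=sin²(Δφ/2)+cosφ1·cosφ2·sin²(Δλ/2)=0.7401554024; c=2·atan2(√a, √(1-a))=2.071805361; dist=6371·c=13199.472 ≈ 13199.5 km; running total=28369.6 km
Leg 2 bearing: y=sinΔλ·cosφ2=-0.17363345, x=cosφ1·sinφ2-sinφ1·cosφ2·cosΔλ=-0.85974005; θ=atan2(y, x)=-168.5821° <0 so +360° → 191.4179° ≈ 191.4°
Leg 3: φ1=-0.1724089, φ2=0.0933995, Δφ=0.2658084, Δλ=-1.4674641 rad; a=sin²(Δφ/2)+cosφ1·cosφ2·sin²(Δλ/2)=0.4574118465; c=2·atan2(√a, √(1-a))=1.485516690; dist=6371·c=9464.227 ≈ 9464.2 km; running total=37833.8 km
Leg 3 bearing: y=sinΔλ·cosφ2=-0.99033066, x=cosφ1·sinφ2-sinφ1·cosφ2·cosΔλ=0.10949972; θ=atan2(y, x)=-83.6905° <0 so +360° → 276.3095° ≈ 276.3°
Leg 4: φ1=0.0933995, φ2=0.4205947, Δφ=0.3271951, Δλ=2.6025547 rad; a=sin²(Δφ/2)+cosφ1·cosφ2·sin²(Δλ/2)=0.8709564376; c=2·atan2(√a, √(1-a))=2.406715124; dist=6371·c=15333.182 ≈ 15333.2 km; running total=53167.0 km
Leg 4 bearing: y=sinΔλ·cosφ2=0.46857368, x=cosφ1·sinφ2-sinφ1·cosφ2·cosΔλ=0.47958731; θ=atan2(y, x)=44.3345° ≈ 44.3°
Leg 5: φ1=0.4205947, φ2=1.0631883, Δφ=0.6425936, Δλ=-1.5918747 rad; a=sin²(Δφ/2)+cosφ1·cosφ2·sin²(Δλ/2)=0.3262659962; c=2·atan2(√a, √(1-a))=1.215926818; dist=6371·c=7746.670 ≈ 7746.7 km; running total=60913.7 km
Leg 5 bearing: y=sinΔλ·cosφ2=-0.48598033, x=cosφ1·sinφ2-sinφ1·cosφ2·cosΔλ=0.80192837; θ=atan2(y, x)=-31.2165° <0 so +360° → 328.7835° ≈ 328.8°
Leg 6: φ1=1.0631883, φ2=-1.1711020, Δφ=-2.2342902, Δλ=2.4871221 rad; a=sin²(Δφ/2)+cosφ1·cosφ2·sin²(Δλ/2)=0.9775489805; c=2·atan2(√a, √(1-a))=2.840786557; dist=6371·c=18098.651 ≈ 18098.7 km; running total=79012.4 km
Leg 6 bearing: y=sinΔλ·cosφ2=0.23688286, x=cosφ1·sinφ2-sinφ1·cosφ2·cosΔλ=-0.17797302; θ=atan2(y, x)=126.9180° ≈ 126.9°

Leg 1: dist=15170.1 km, bearing=184.8°
Leg 2: dist=13199.5 km, bearing=191.4°
Leg 3: dist=9464.2 km, bearing=276.3°
Leg 4: dist=15333.2 km, bearing=44.3°
Leg 5: dist=7746.7 km, bearing=328.8°
Leg 6: dist=18098.7 km, bearing=126.9°
Total: 79012.4 km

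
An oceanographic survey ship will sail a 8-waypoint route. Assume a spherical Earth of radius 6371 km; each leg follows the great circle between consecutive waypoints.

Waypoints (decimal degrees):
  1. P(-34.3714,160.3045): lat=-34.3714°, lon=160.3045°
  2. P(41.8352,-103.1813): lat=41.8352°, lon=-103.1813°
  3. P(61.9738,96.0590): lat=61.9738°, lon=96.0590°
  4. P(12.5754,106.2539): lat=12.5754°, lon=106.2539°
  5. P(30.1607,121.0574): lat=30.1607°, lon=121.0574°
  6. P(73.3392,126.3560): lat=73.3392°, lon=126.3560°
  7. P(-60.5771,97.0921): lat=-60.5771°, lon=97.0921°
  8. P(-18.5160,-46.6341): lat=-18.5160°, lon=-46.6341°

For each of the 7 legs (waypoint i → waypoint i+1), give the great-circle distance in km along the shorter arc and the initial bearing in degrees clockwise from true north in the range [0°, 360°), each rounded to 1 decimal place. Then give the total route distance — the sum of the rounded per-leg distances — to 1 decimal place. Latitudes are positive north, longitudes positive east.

Leg 1: φ1=-0.5998941, φ2=0.7301620, Δφ=1.3300561, Δλ=-4.5986947 rad; a=sin²(Δφ/2)+cosφ1·cosφ2·sin²(Δλ/2)=0.7231606381; c=2·atan2(√a, √(1-a))=2.033446541; dist=6371·c=12955.088 ≈ 12955.1 km; running total=12955.1 km
Leg 1 bearing: y=sinΔλ·cosφ2=0.74025605, x=cosφ1·sinφ2-sinφ1·cosφ2·cosΔλ=0.50281040; θ=atan2(y, x)=55.8141° ≈ 55.8°
Leg 2: φ1=0.7301620, φ2=1.0816469, Δφ=0.3514849, Δλ=3.4773992 rad; a=sin²(Δφ/2)+cosφ1·cosφ2·sin²(Δλ/2)=0.3708798791; c=2·atan2(√a, √(1-a))=1.309596112; dist=6371·c=8343.437 ≈ 8343.4 km; running total=21298.5 km
Leg 2 bearing: y=sinΔλ·cosφ2=-0.15483838, x=cosφ1·sinφ2-sinφ1·cosφ2·cosΔλ=0.95359166; θ=atan2(y, x)=-9.2228° <0 so +360° → 350.7772° ≈ 350.8°
Leg 3: φ1=1.0816469, φ2=0.2194821, Δφ=-0.8621647, Δλ=0.1779346 rad; a=sin²(Δφ/2)+cosφ1·cosφ2·sin²(Δλ/2)=0.1782226483; c=2·atan2(√a, √(1-a))=0.871662835; dist=6371·c=5553.364 ≈ 5553.4 km; running total=26851.9 km
Leg 3 bearing: y=sinΔλ·cosφ2=0.17275103, x=cosφ1·sinφ2-sinφ1·cosφ2·cosΔλ=-0.74565034; θ=atan2(y, x)=166.9559° ≈ 167.0°
Leg 4: φ1=0.2194821, φ2=0.5264035, Δφ=0.3069214, Δλ=0.2583698 rad; a=sin²(Δφ/2)+cosφ1·cosφ2·sin²(Δλ/2)=0.0373709792; c=2·atan2(√a, √(1-a))=0.389081055; dist=6371·c=2478.835 ≈ 2478.8 km; running total=29330.7 km
Leg 4 bearing: y=sinΔλ·cosφ2=0.22091448, x=cosφ1·sinφ2-sinφ1·cosφ2·cosΔλ=0.30837372; θ=atan2(y, x)=35.6173° ≈ 35.6°
Leg 5: φ1=0.5264035, φ2=1.2800105, Δφ=0.7536070, Δλ=0.0924780 rad; a=sin²(Δφ/2)+cosφ1·cosφ2·sin²(Δλ/2)=0.1359168997; c=2·atan2(√a, √(1-a))=0.755153708; dist=6371·c=4811.084 ≈ 4811.1 km; running total=34141.8 km
Leg 5 bearing: y=sinΔλ·cosφ2=0.02647615, x=cosφ1·sinφ2-sinφ1·cosφ2·cosΔλ=0.68488904; θ=atan2(y, x)=2.2138° ≈ 2.2°
Leg 6: φ1=1.2800105, φ2=-1.0572698, Δφ=-2.3372804, Δλ=-0.5107514 rad; a=sin²(Δφ/2)+cosφ1·cosφ2·sin²(Δλ/2)=0.8557908590; c=2·atan2(√a, √(1-a))=2.362543202; dist=6371·c=15051.763 ≈ 15051.8 km; running total=49193.6 km
Leg 6 bearing: y=sinΔλ·cosφ2=-0.24014010, x=cosφ1·sinφ2-sinφ1·cosφ2·cosΔλ=-0.66029099; θ=atan2(y, x)=-160.0143° <0 so +360° → 199.9857° ≈ 200.0°
Leg 7: φ1=-1.0572698, φ2=-0.3231652, Δφ=0.7341047, Δλ=-2.5084954 rad; a=sin²(Δφ/2)+cosφ1·cosφ2·sin²(Δλ/2)=0.5494684168; c=2·atan2(√a, √(1-a))=1.669895283; dist=6371·c=10638.903 ≈ 10638.9 km; running total=59832.5 km
Leg 7 bearing: y=sinΔλ·cosφ2=-0.56101811, x=cosφ1·sinφ2-sinφ1·cosφ2·cosΔλ=-0.82186993; θ=atan2(y, x)=-145.6821° <0 so +360° → 214.3179° ≈ 214.3°

Leg 1: dist=12955.1 km, bearing=55.8°
Leg 2: dist=8343.4 km, bearing=350.8°
Leg 3: dist=5553.4 km, bearing=167.0°
Leg 4: dist=2478.8 km, bearing=35.6°
Leg 5: dist=4811.1 km, bearing=2.2°
Leg 6: dist=15051.8 km, bearing=200.0°
Leg 7: dist=10638.9 km, bearing=214.3°
Total: 59832.5 km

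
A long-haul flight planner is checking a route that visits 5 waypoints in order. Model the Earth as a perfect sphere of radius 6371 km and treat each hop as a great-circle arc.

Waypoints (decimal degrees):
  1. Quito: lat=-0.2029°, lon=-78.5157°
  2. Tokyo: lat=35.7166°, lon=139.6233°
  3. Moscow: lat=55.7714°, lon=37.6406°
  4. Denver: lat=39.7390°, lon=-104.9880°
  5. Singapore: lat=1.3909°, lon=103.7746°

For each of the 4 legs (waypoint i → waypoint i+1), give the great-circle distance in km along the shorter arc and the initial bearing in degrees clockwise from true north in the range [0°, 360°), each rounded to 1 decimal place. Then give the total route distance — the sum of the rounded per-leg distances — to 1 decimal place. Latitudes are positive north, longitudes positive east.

Leg 1: dist=14437.6 km, bearing=319.2°
Leg 2: dist=7470.0 km, bearing=323.3°
Leg 3: dist=8823.3 km, bearing=331.6°
Leg 4: dist=14586.1 km, bearing=320.3°
Total: 45317.0 km

Leg 1: φ1=-0.0035413, φ2=0.6233723, Δφ=0.6269135, Δλ=3.8072438 rad; a=sin²(Δφ/2)+cosφ1·cosφ2·sin²(Δλ/2)=0.8203230230; c=2·atan2(√a, √(1-a))=2.266135682; dist=6371·c=14437.550 ≈ 14437.6 km; running total=14437.6 km
Leg 1 bearing: y=sinΔλ·cosφ2=-0.50141511, x=cosφ1·sinφ2-sinφ1·cosφ2·cosΔλ=0.58151142; θ=atan2(y, x)=-40.7699° <0 so +360° → 319.2301° ≈ 319.2°
Leg 2: φ1=0.6233723, φ2=0.9733946, Δφ=0.3500223, Δλ=-1.7799339 rad; a=sin²(Δφ/2)+cosφ1·cosφ2·sin²(Δλ/2)=0.3060758981; c=2·atan2(√a, √(1-a))=1.172500420; dist=6371·c=7470.000 ≈ 7470.0 km; running total=21907.6 km
Leg 2 bearing: y=sinΔλ·cosφ2=-0.55023955, x=cosφ1·sinφ2-sinφ1·cosφ2·cosΔλ=0.73946616; θ=atan2(y, x)=-36.6531° <0 so +360° → 323.3469° ≈ 323.3°
Leg 3: φ1=0.9733946, φ2=0.6935764, Δφ=-0.2798182, Δλ=-2.4893387 rad; a=sin²(Δφ/2)+cosφ1·cosφ2·sin²(Δλ/2)=0.4075904214; c=2·atan2(√a, √(1-a))=1.384908481; dist=6371·c=8823.252 ≈ 8823.3 km; running total=30730.9 km
Leg 3 bearing: y=sinΔλ·cosφ2=-0.46674552, x=cosφ1·sinφ2-sinφ1·cosφ2·cosΔλ=0.86486444; θ=atan2(y, x)=-28.3546° <0 so +360° → 331.6454° ≈ 331.6°
Leg 4: φ1=0.6935764, φ2=0.0242758, Δφ=-0.6693006, Δλ=3.6435947 rad; a=sin²(Δφ/2)+cosφ1·cosφ2·sin²(Δλ/2)=0.8291870390; c=2·atan2(√a, √(1-a))=2.289452896; dist=6371·c=14586.104 ≈ 14586.1 km; running total=45317.0 km
Leg 4 bearing: y=sinΔλ·cosφ2=-0.48103978, x=cosφ1·sinφ2-sinφ1·cosφ2·cosΔλ=0.57891649; θ=atan2(y, x)=-39.7243° <0 so +360° → 320.2757° ≈ 320.3°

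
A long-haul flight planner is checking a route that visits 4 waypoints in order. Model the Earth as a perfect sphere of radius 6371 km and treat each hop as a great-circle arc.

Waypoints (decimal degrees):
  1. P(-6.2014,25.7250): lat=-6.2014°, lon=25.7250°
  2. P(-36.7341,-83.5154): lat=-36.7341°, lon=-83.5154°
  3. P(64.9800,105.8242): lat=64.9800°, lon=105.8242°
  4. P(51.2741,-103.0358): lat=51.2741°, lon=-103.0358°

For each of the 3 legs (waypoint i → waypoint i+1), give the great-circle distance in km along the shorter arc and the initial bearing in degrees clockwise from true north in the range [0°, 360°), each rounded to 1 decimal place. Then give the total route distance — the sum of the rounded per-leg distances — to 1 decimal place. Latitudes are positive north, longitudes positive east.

Leg 1: dist=11277.0 km, bearing=230.5°
Leg 2: dist=16814.3 km, bearing=351.8°
Leg 3: dist=6852.6 km, bearing=20.1°
Total: 34943.9 km

Leg 1: φ1=-0.1082348, φ2=-0.6411310, Δφ=-0.5328961, Δλ=-1.9066047 rad; a=sin²(Δφ/2)+cosφ1·cosφ2·sin²(Δλ/2)=0.5989696339; c=2·atan2(√a, √(1-a))=1.770051471; dist=6371·c=11276.998 ≈ 11277.0 km; running total=11277.0 km
Leg 1 bearing: y=sinΔλ·cosφ2=-0.75665591, x=cosφ1·sinφ2-sinφ1·cosφ2·cosΔλ=-0.62313070; θ=atan2(y, x)=-129.4726° <0 so +360° → 230.5274° ≈ 230.5°
Leg 2: φ1=-0.6411310, φ2=1.1341149, Δφ=1.7752459, Δλ=3.3045994 rad; a=sin²(Δφ/2)+cosφ1·cosφ2·sin²(Δλ/2)=0.9382157186; c=2·atan2(√a, √(1-a))=2.639196855; dist=6371·c=16814.323 ≈ 16814.3 km; running total=28091.3 km
Leg 2 bearing: y=sinΔλ·cosφ2=-0.06863630, x=cosφ1·sinφ2-sinφ1·cosφ2·cosΔλ=0.47660990; θ=atan2(y, x)=-8.1948° <0 so +360° → 351.8052° ≈ 351.8°
Leg 3: φ1=1.1341149, φ2=0.8949019, Δφ=-0.2392131, Δλ=-3.6452947 rad; a=sin²(Δφ/2)+cosφ1·cosφ2·sin²(Δλ/2)=0.2623930058; c=2·atan2(√a, √(1-a))=1.075589107; dist=6371·c=6852.578 ≈ 6852.6 km; running total=34943.9 km
Leg 3 bearing: y=sinΔλ·cosφ2=0.30195679, x=cosφ1·sinφ2-sinφ1·cosφ2·cosΔλ=0.82643436; θ=atan2(y, x)=20.0709° ≈ 20.1°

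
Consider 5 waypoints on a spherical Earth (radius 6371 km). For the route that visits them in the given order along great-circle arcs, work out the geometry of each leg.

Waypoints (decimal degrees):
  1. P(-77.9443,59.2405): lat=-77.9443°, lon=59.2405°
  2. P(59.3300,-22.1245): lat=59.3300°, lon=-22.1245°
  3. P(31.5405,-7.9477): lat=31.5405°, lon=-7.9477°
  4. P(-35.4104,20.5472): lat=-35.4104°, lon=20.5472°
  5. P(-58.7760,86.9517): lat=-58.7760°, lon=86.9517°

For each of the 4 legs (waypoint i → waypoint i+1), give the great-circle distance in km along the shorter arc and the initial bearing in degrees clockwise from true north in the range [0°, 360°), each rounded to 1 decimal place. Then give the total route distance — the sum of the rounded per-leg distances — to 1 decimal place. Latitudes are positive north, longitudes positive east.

Leg 1: φ1=-1.3603847, φ2=1.0355038, Δφ=2.3958885, Δλ=-1.4200871 rad; a=sin²(Δφ/2)+cosφ1·cosφ2·sin²(Δλ/2)=0.9125769141; c=2·atan2(√a, √(1-a))=2.541270779; dist=6371·c=16190.436 ≈ 16190.4 km; running total=16190.4 km
Leg 1 bearing: y=sinΔλ·cosφ2=-0.50431065, x=cosφ1·sinφ2-sinφ1·cosφ2·cosΔλ=0.25454258; θ=atan2(y, x)=-63.2184° <0 so +360° → 296.7816° ≈ 296.8°
Leg 2: φ1=1.0355038, φ2=0.5504856, Δφ=-0.4850183, Δλ=0.2474318 rad; a=sin²(Δφ/2)+cosφ1·cosφ2·sin²(Δλ/2)=0.0642868291; c=2·atan2(√a, √(1-a))=0.512693696; dist=6371·c=3266.372 ≈ 3266.4 km; running total=19456.8 km
Leg 2 bearing: y=sinΔλ·cosφ2=0.20873371, x=cosφ1·sinφ2-sinφ1·cosφ2·cosΔλ=-0.44389905; θ=atan2(y, x)=154.8158° ≈ 154.8°
Leg 3: φ1=0.5504856, φ2=-0.6180281, Δφ=-1.1685136, Δλ=0.4973298 rad; a=sin²(Δφ/2)+cosφ1·cosφ2·sin²(Δλ/2)=0.3463133604; c=2·atan2(√a, √(1-a))=1.258364882; dist=6371·c=8017.043 ≈ 8017.0 km; running total=27473.8 km
Leg 3 bearing: y=sinΔλ·cosφ2=0.38883143, x=cosφ1·sinφ2-sinφ1·cosφ2·cosΔλ=-0.86852276; θ=atan2(y, x)=155.8823° ≈ 155.9°
Leg 4: φ1=-0.6180281, φ2=-1.0258347, Δφ=-0.4078067, Δλ=1.1589772 rad; a=sin²(Δφ/2)+cosφ1·cosφ2·sin²(Δλ/2)=0.1676937346; c=2·atan2(√a, √(1-a))=0.843821198; dist=6371·c=5375.985 ≈ 5376.0 km; running total=32849.8 km
Leg 4 bearing: y=sinΔλ·cosφ2=0.47504523, x=cosφ1·sinφ2-sinφ1·cosφ2·cosΔλ=-0.57673409; θ=atan2(y, x)=140.5223° ≈ 140.5°

Leg 1: dist=16190.4 km, bearing=296.8°
Leg 2: dist=3266.4 km, bearing=154.8°
Leg 3: dist=8017.0 km, bearing=155.9°
Leg 4: dist=5376.0 km, bearing=140.5°
Total: 32849.8 km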